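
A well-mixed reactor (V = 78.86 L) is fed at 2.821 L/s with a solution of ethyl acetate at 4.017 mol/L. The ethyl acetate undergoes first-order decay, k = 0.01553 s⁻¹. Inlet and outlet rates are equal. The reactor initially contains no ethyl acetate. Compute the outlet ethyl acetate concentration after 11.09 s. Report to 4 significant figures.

V dC/dt = Q(C_in − C) − k V C.
This is linear with rate a = Q/V + k = 0.0513023 s⁻¹.
C_ss = Q C_in/(Q + kV) = 2.80099 mol/L; C(t) = C_ss + (C₀ − C_ss) e^(−a t).
C(11.09) = 2.80099 + (-2.80099)·e^(−0.0513023·11.09) = 2.80099 + (-2.80099)·0.566124 = 1.21528 mol/L.

1.215 mol/L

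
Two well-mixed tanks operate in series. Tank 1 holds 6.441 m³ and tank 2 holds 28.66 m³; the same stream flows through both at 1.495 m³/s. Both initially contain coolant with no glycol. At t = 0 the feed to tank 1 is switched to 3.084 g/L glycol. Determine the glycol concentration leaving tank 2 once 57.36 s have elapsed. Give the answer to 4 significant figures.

2.884 g/L

Species balance on tank i: dCᵢ/dt = (Cᵢ₋₁ − Cᵢ)/τᵢ with τᵢ = Vᵢ/Q.
τ₁ = 6.441/1.495 = 4.30836 s; τ₂ = 28.66/1.495 = 19.1706 s.
Tank 1: C₁ = C_in(1 − e^(−t/τ₁)). Tank 2 (τ₁ ≠ τ₂): C₂ = C_in[1 − (τ₁ e^(−t/τ₁) − τ₂ e^(−t/τ₂))/(τ₁ − τ₂)].
At t = 57.36: e^(−t/τ₁) = 1.65180e-06, e^(−t/τ₂) = 0.0501826.
C₂ = 3.084·[1 − (4.30836·1.65180e-06 − 19.1706·0.0501826)/(-14.8622)] = 3.084·0.935271 = 2.88437 g/L.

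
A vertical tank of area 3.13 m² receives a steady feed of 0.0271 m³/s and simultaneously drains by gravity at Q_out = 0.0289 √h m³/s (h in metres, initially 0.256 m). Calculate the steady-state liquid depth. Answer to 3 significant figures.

0.879 m

A dh/dt = Q_in − 0.0289 √h. Steady state requires inflow = outflow:
Q_in = 0.0289 √h_ss ⇒ √h_ss = 0.0271/0.0289 = 0.93772.
h_ss = 0.93772² = 0.87931 m. (Since h₀ = 0.256 m < h_ss, the level will rise toward this value.)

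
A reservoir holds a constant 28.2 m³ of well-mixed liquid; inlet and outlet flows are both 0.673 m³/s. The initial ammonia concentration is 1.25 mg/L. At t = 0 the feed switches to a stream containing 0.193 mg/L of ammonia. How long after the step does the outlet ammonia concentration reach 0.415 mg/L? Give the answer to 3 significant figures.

Transient balance on the dissolved component: V dC/dt = Q(C_in − C), so τ = V/Q = 41.902 s.
C(t) = C_in + (C₀ − C_in) e^(−t/τ). Set C = 0.415 and solve for t:
e^(−t/τ) = (C − C_in)/(C₀ − C_in) = (0.415 − 0.193)/(1.25 − 0.193) = 0.21003
t = −τ ln(…) = 41.902 × 1.5605 = 65.388 s.

65.4 s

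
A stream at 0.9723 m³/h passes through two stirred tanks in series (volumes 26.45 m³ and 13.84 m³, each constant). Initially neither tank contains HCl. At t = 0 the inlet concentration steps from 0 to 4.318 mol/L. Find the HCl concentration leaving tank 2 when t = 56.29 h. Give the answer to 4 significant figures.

3.265 mol/L

Species balance on tank i: dCᵢ/dt = (Cᵢ₋₁ − Cᵢ)/τᵢ with τᵢ = Vᵢ/Q.
τ₁ = 26.45/0.9723 = 27.2035 h; τ₂ = 13.84/0.9723 = 14.2343 h.
Tank 1: C₁ = C_in(1 − e^(−t/τ₁)). Tank 2 (τ₁ ≠ τ₂): C₂ = C_in[1 − (τ₁ e^(−t/τ₁) − τ₂ e^(−t/τ₂))/(τ₁ − τ₂)].
At t = 56.29: e^(−t/τ₁) = 0.126285, e^(−t/τ₂) = 0.0191676.
C₂ = 4.318·[1 − (27.2035·0.126285 − 14.2343·0.0191676)/(12.9692)] = 4.318·0.756150 = 3.26505 mol/L.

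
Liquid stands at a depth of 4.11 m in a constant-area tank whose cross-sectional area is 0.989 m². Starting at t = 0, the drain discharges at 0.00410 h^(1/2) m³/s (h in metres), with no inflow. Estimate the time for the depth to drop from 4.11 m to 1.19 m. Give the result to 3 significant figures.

Accumulation of liquid (constant cross-section A): A dh/dt = −0.00410 √h.
Separate and integrate: 2(√h − √h₀) = −(0.00410/A) t.
t = 2A(√h₀ − √h)/0.00410 = 2·0.989·(√4.11 − √1.19)/0.00410
  = 1.9780 × (2.0273 − 1.0909) / 0.00410 = 451.78 s.

452 s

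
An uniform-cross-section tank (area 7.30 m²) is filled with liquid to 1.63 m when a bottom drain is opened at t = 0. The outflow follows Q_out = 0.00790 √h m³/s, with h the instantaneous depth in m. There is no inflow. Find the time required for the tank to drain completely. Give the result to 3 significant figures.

With no inflow, A dh/dt = −0.00790 √h.
This is separable: 2 d(√h)/dt = −0.00790/A, so √h = √h₀ − (0.00790/(2A)) t.
Set h = 0: 2√h₀ = (0.00790/A) t_empty ⇒ t_empty = 2A√h₀/0.00790.
t_empty = 2·7.30·√1.63/0.00790 = 14.600·1.2767/0.00790 = 2359.5 s.

2360 s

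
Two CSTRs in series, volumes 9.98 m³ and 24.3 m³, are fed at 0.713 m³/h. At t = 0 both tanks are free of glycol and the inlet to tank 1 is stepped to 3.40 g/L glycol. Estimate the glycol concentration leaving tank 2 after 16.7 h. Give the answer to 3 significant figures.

Each tank obeys Vᵢ dCᵢ/dt = Q(Cᵢ₋₁ − Cᵢ), so τᵢ = Vᵢ/Q.
τ₁ = 9.98/0.713 = 13.997 h; τ₂ = 24.3/0.713 = 34.081 h.
Solving the cascade with C₁(0)=C₂(0)=0 gives C₂(t) = C_in[1 − (τ₁ e^(−t/τ₁) − τ₂ e^(−t/τ₂))/(τ₁ − τ₂)].
At t = 16.7: e^(−t/τ₁) = 0.30328, e^(−t/τ₂) = 0.61262.
C₂ = 3.40·[1 − (13.997·0.30328 − 34.081·0.61262)/(-20.084)] = 3.40·0.17179 = 0.58407 g/L.

0.584 g/L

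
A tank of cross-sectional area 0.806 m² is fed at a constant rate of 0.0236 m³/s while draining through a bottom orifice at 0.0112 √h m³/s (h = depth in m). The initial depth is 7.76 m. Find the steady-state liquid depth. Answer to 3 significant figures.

Accumulation of liquid (constant cross-section A): A dh/dt = Q_in − 0.0112 √h. At steady state dh/dt = 0:
Q_in = 0.0112 √h_ss ⇒ √h_ss = 0.0236/0.0112 = 2.1071.
h_ss = 2.1071² = 4.4401 m. (Since h₀ = 7.76 m > h_ss, the level will fall toward this value.)

4.44 m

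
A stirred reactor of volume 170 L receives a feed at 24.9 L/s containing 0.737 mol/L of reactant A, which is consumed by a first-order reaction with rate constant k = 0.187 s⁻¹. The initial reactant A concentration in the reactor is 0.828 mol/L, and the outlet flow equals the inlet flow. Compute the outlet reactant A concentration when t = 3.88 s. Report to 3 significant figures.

V dC/dt = Q(C_in − C) − k V C.
This is linear with rate a = Q/V + k = 0.33347 s⁻¹.
C_ss = Q C_in/(Q + kV) = 0.32371 mol/L; C(t) = C_ss + (C₀ − C_ss) e^(−a t).
C(3.88) = 0.32371 + (0.50429)·e^(−0.33347·3.88) = 0.32371 + (0.50429)·0.27421 = 0.46199 mol/L.

0.462 mol/L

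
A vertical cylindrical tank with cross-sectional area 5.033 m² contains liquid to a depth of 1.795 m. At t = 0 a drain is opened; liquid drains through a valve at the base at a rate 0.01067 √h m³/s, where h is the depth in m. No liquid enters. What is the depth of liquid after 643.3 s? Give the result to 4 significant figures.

0.4328 m

Volume balance on the tank: A dh/dt = −0.01067 √h.
∫ h^(−1/2) dh = −(0.01067/A) ∫ dt, giving 2√h = 2√h₀ − (0.01067/A) t.
√h = √1.795 − 0.01067·643.3/(2·5.033) = 1.33978 − 0.681901 = 0.657876.
h = 0.657876² = 0.432800 m.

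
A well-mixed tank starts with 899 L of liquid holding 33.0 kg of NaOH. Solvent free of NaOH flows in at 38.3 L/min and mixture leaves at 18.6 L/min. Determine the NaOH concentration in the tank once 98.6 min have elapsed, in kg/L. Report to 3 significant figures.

Let m(t) be the amount of NaOH. Volume: V(t) = V₀ + (Q_in − Q_out) t = 899 + 19.700 t; V(98.6) = 2841.4 L.
No NaOH enters, so dm/dt = −Q_out · (m/V).
Separate: dm/m = −Q_out dt/V(t) ⇒ ln(m/m₀) = −(Q_out/(Q_in−Q_out)) ln(V/V₀).
m = m₀ (V₀/V)^(Q_out/(Q_in−Q_out)) = 33.0 × (899/2841.4)^(0.94416) = 11.134 kg.
C = m/V = 11.134/2841.4 = 0.0039184 kg/L.

0.00392 kg/L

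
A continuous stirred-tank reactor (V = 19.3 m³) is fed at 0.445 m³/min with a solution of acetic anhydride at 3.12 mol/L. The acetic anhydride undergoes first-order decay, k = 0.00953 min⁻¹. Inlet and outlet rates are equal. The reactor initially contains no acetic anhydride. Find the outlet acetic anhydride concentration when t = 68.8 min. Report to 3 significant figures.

1.97 mol/L

Species balance: V dC/dt = Q C_in − Q C − k V C.
dC/dt = (Q/V) C_in − (Q/V + k) C; effective rate a = Q/V + k = 0.023057 + 0.00953 = 0.032587 min⁻¹.
C_ss = Q C_in/(Q + kV) = 2.2076 mol/L; C(t) = C_ss + (C₀ − C_ss) e^(−a t).
C(68.8) = 2.2076 + (-2.2076)·e^(−0.032587·68.8) = 2.2076 + (-2.2076)·0.10625 = 1.9730 mol/L.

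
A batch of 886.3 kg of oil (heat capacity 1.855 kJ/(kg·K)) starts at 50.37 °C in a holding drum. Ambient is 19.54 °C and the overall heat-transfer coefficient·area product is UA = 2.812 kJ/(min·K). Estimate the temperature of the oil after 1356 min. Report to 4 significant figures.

M c_p dT/dt = −UA(T − T_amb).
dT/dt = (T_ss − T)/τ with T_ss = T_amb = 19.5400 °C, τ = M c_p/UA = 886.3·1.855/2.812 = 584.668 min.
T approaches T_ss exponentially: T(t) = T_ss + (T₀ − T_ss) e^(−t/τ).
T(1356) = 19.5400 + (30.8300)·0.0983459 = 22.5720 °C.

22.57 °C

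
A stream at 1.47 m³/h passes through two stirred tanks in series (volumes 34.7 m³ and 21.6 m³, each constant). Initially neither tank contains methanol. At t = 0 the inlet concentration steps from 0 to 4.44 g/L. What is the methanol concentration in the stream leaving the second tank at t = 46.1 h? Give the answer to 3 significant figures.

3.09 g/L

Species balance on tank i: dCᵢ/dt = (Cᵢ₋₁ − Cᵢ)/τᵢ with τᵢ = Vᵢ/Q.
τ₁ = 34.7/1.47 = 23.605 h; τ₂ = 21.6/1.47 = 14.694 h.
Solving the cascade with C₁(0)=C₂(0)=0 gives C₂(t) = C_in[1 − (τ₁ e^(−t/τ₁) − τ₂ e^(−t/τ₂))/(τ₁ − τ₂)].
At t = 46.1: e^(−t/τ₁) = 0.14186, e^(−t/τ₂) = 0.043397.
C₂ = 4.44·[1 − (23.605·0.14186 − 14.694·0.043397)/(8.9116)] = 4.44·0.69580 = 3.0893 g/L.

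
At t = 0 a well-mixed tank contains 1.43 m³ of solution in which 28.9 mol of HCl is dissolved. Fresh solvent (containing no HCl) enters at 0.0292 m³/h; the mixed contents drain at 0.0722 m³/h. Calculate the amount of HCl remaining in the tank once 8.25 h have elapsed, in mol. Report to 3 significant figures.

Total volume: dV/dt = Q_in − Q_out = -0.043000 m³/h, so V(t) = 1.43 − 0.043000 t and V(8.25) = 1.0753 m³.
No HCl enters, so dm/dt = −Q_out · (m/V).
dm/m = −Q_out dt/(V₀ − 0.043000 t); integrating gives ln(m/m₀) = −(Q_out/(Q_in−Q_out)) ln(V/V₀).
m = m₀ (V₀/V)^(Q_out/(Q_in−Q_out)) = 28.9 × (1.43/1.0753)^(-1.6791) = 17.905 mol.

17.9 mol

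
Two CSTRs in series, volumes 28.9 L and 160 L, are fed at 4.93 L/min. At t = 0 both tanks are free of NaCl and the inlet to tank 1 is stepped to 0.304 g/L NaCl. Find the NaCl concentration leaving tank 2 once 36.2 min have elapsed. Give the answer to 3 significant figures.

0.183 g/L

Each tank obeys Vᵢ dCᵢ/dt = Q(Cᵢ₋₁ − Cᵢ), so τᵢ = Vᵢ/Q.
τ₁ = 28.9/4.93 = 5.8621 min; τ₂ = 160/4.93 = 32.454 min.
Tank 1: C₁ = C_in(1 − e^(−t/τ₁)). Tank 2 (τ₁ ≠ τ₂): C₂ = C_in[1 − (τ₁ e^(−t/τ₁) − τ₂ e^(−t/τ₂))/(τ₁ − τ₂)].
At t = 36.2: e^(−t/τ₁) = 0.0020802, e^(−t/τ₂) = 0.32778.
C₂ = 0.304·[1 − (5.8621·0.0020802 − 32.454·0.32778)/(-26.592)] = 0.304·0.60042 = 0.18253 g/L.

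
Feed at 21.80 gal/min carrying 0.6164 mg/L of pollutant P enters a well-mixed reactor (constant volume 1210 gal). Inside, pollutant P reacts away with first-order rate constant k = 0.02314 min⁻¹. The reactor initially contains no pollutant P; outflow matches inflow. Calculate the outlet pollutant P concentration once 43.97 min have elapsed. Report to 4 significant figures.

0.2257 mg/L

Accumulation = in − out − consumed: V dC/dt = Q C_in − Q C − k V C.
This is linear with rate a = Q/V + k = 0.0411565 min⁻¹.
C_ss = Q C_in/(Q + kV) = 0.269833 mg/L; C(t) = C_ss + (C₀ − C_ss) e^(−a t).
C(43.97) = 0.269833 + (-0.269833)·e^(−0.0411565·43.97) = 0.269833 + (-0.269833)·0.163711 = 0.225658 mg/L.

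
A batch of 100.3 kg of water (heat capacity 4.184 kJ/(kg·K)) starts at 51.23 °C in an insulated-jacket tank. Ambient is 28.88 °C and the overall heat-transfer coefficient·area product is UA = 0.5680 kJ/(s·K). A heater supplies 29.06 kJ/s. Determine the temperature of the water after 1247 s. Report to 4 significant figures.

74.71 °C

M c_p dT/dt = −UA(T − T_amb) + Q̇.
dT/dt = (T_ss − T)/τ with T_ss = T_amb + Q̇/UA = 28.88 + 29.06/0.5680 = 80.0420 °C, τ = M c_p/UA = 100.3·4.184/0.5680 = 738.830 s.
Integrating: T(t) = T_ss + (T₀ − T_ss) e^(−t/τ).
T(1247) = 80.0420 + (-28.8120)·0.184925 = 74.7139 °C.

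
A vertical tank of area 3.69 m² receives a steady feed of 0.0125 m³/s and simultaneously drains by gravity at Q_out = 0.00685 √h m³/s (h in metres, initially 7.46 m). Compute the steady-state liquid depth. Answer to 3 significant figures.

3.33 m

Level balance: A dh/dt = 0.0125 − 0.00685 √h. Setting dh/dt = 0:
Q_in = 0.00685 √h_ss ⇒ √h_ss = 0.0125/0.00685 = 1.8248.
h_ss = 1.8248² = 3.3300 m. (Since h₀ = 7.46 m > h_ss, the level will fall toward this value.)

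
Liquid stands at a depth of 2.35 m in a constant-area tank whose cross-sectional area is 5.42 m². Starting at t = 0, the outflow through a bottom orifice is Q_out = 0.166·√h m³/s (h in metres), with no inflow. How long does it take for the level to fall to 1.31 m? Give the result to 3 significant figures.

25.4 s

A dh/dt = −Q_out = −0.166 √h.
This is separable: 2 d(√h)/dt = −0.166/A, so √h = √h₀ − (0.166/(2A)) t.
t = 2A(√h₀ − √h)/0.166 = 2·5.42·(√2.35 − √1.31)/0.166
  = 10.840 × (1.5330 − 1.1446) / 0.166 = 25.364 s.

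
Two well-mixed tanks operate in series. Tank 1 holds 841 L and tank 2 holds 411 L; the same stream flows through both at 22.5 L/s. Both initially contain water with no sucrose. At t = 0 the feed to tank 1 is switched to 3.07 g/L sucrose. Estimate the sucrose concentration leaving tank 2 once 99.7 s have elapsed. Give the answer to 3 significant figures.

Time constants: τᵢ = Vᵢ/Q for each well-mixed tank.
τ₁ = 841/22.5 = 37.378 s; τ₂ = 411/22.5 = 18.267 s.
Solving the cascade with C₁(0)=C₂(0)=0 gives C₂(t) = C_in[1 − (τ₁ e^(−t/τ₁) − τ₂ e^(−t/τ₂))/(τ₁ − τ₂)].
At t = 99.7: e^(−t/τ₁) = 0.069435, e^(−t/τ₂) = 0.0042619.
C₂ = 3.07·[1 − (37.378·0.069435 − 18.267·0.0042619)/(19.111)] = 3.07·0.86827 = 2.6656 g/L.

2.67 g/L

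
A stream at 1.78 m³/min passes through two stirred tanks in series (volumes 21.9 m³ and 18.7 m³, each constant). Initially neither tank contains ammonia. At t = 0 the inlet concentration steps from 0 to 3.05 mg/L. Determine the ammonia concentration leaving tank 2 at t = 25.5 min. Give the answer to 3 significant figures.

Time constants: τᵢ = Vᵢ/Q for each well-mixed tank.
τ₁ = 21.9/1.78 = 12.303 min; τ₂ = 18.7/1.78 = 10.506 min.
Solving the cascade with C₁(0)=C₂(0)=0 gives C₂(t) = C_in[1 − (τ₁ e^(−t/τ₁) − τ₂ e^(−t/τ₂))/(τ₁ − τ₂)].
At t = 25.5: e^(−t/τ₁) = 0.12586, e^(−t/τ₂) = 0.088277.
C₂ = 3.05·[1 − (12.303·0.12586 − 10.506·0.088277)/(1.7978)] = 3.05·0.65453 = 1.9963 mg/L.

2.00 mg/L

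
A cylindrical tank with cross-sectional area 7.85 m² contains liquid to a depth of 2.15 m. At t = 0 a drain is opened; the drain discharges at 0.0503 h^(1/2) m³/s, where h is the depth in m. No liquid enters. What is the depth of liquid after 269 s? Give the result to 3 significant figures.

0.365 m

With no inflow, A dh/dt = −0.0503 √h.
∫ h^(−1/2) dh = −(0.0503/A) ∫ dt, giving 2√h = 2√h₀ − (0.0503/A) t.
√h = √2.15 − 0.0503·269/(2·7.85) = 1.4663 − 0.86183 = 0.60446.
h = 0.60446² = 0.36537 m.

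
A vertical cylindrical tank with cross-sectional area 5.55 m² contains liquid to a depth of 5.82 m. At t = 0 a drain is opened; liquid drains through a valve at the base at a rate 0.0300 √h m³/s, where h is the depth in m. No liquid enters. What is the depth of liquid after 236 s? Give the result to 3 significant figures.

A dh/dt = −Q_out = −0.0300 √h.
∫ h^(−1/2) dh = −(0.0300/A) ∫ dt, giving 2√h = 2√h₀ − (0.0300/A) t.
√h = √5.82 − 0.0300·236/(2·5.55) = 2.4125 − 0.63784 = 1.7746.
h = 1.7746² = 3.1493 m.

3.15 m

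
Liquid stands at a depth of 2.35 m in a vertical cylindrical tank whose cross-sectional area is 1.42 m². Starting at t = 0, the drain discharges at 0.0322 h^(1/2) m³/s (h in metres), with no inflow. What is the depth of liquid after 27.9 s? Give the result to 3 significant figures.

A dh/dt = −Q_out = −0.0322 √h.
This is separable: 2 d(√h)/dt = −0.0322/A, so √h = √h₀ − (0.0322/(2A)) t.
√h = √2.35 − 0.0322·27.9/(2·1.42) = 1.5330 − 0.31633 = 1.2166.
h = 1.2166² = 1.4802 m.

1.48 m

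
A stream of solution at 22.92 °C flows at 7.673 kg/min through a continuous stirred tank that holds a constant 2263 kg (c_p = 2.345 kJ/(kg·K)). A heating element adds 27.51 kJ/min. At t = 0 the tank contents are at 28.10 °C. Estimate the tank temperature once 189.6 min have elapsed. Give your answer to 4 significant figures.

26.37 °C

M c_p dT/dt = ṁ c_p (T_in − T) + Q̇.
τ = M/ṁ = 294.930 min; T_ss = T_in + Q̇/(ṁ c_p) = 22.92 + 27.51/(7.673·2.345) = 24.4489 °C.
Integrating: T(t) = T_ss + (T₀ − T_ss) e^(−t/τ).
T(189.6) = 24.4489 + (3.65109)·e^(−189.6/294.930) = 24.4489 + (3.65109)·0.525785 = 26.3686 °C.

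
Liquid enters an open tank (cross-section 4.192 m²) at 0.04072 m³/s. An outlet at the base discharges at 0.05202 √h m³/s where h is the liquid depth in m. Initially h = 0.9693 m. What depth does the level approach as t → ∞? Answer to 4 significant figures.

0.6127 m

Level balance: A dh/dt = 0.04072 − 0.05202 √h. Setting dh/dt = 0:
Q_in = 0.05202 √h_ss ⇒ √h_ss = 0.04072/0.05202 = 0.782776.
h_ss = 0.782776² = 0.612738 m. (Since h₀ = 0.9693 m > h_ss, the level will fall toward this value.)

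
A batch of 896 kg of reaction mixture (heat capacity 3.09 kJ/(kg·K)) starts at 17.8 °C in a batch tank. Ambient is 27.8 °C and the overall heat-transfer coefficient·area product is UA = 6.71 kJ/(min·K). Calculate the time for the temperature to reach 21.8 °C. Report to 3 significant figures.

Lumped-capacitance energy balance: M c_p dT/dt = UA(T_amb − T).
τ = M c_p/UA = 412.61 min; T_ss = T_amb = 27.800 °C.
T(t) = T_ss + (T₀ − T_ss)e^(−t/τ); set T = 21.8:
t = −τ ln[(T − T_ss)/(T₀ − T_ss)] = −412.61 · ln(0.60000) = 210.77 min.

211 min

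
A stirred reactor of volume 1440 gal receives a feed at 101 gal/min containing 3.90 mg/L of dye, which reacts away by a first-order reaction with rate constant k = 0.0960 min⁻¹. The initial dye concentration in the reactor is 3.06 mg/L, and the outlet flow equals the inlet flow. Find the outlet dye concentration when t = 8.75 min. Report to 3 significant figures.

1.98 mg/L

Species balance: V dC/dt = Q C_in − Q C − k V C.
dC/dt = (Q/V) C_in − (Q/V + k) C; effective rate a = Q/V + k = 0.070139 + 0.0960 = 0.16614 min⁻¹.
C_ss = Q C_in/(Q + kV) = 1.6465 mg/L; C(t) = C_ss + (C₀ − C_ss) e^(−a t).
C(8.75) = 1.6465 + (1.4135)·e^(−0.16614·8.75) = 1.6465 + (1.4135)·0.23370 = 1.9768 mg/L.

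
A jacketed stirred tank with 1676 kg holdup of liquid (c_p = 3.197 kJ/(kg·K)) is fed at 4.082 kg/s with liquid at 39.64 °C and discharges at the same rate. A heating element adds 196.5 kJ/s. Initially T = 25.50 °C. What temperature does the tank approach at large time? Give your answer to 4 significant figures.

54.70 °C

Energy balance: M c_p dT/dt = ṁ c_p (T_in − T) + 196.5.
At steady state dT/dt = 0 ⇒ T_ss = T_in + Q̇/(ṁ c_p) = 39.64 + 196.5/(4.082·3.197) = 54.6973 °C.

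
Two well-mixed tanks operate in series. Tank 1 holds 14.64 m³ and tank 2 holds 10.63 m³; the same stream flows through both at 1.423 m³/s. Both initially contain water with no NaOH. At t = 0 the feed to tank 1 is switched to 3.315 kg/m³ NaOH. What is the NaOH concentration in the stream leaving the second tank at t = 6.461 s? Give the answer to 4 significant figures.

Time constants: τᵢ = Vᵢ/Q for each well-mixed tank.
τ₁ = 14.64/1.423 = 10.2881 s; τ₂ = 10.63/1.423 = 7.47013 s.
Tank 1: C₁ = C_in(1 − e^(−t/τ₁)). Tank 2 (τ₁ ≠ τ₂): C₂ = C_in[1 − (τ₁ e^(−t/τ₁) − τ₂ e^(−t/τ₂))/(τ₁ − τ₂)].
At t = 6.461: e^(−t/τ₁) = 0.533655, e^(−t/τ₂) = 0.421089.
C₂ = 3.315·[1 − (10.2881·0.533655 − 7.47013·0.421089)/(2.81799)] = 3.315·0.167947 = 0.556744 kg/m³.

0.5567 kg/m³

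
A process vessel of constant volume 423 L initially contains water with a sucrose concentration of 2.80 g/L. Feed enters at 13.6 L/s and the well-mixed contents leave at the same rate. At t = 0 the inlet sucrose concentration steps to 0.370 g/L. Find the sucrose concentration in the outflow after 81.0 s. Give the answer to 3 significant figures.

0.550 g/L

Accumulation = in − out for the solute gives V dC/dt = Q(C_in − C).
So dC/dt = (C_in − C)/τ with τ = V/Q = 423/13.6 = 31.103 s.
Solution: C(t) = C_in + (C₀ − C_in) e^(−t/τ).
C(81.0) = 0.370 + (2.80 − 0.370)·e^(−81.0/31.103) = 0.370 + (2.4300)·0.073958 = 0.54972 g/L.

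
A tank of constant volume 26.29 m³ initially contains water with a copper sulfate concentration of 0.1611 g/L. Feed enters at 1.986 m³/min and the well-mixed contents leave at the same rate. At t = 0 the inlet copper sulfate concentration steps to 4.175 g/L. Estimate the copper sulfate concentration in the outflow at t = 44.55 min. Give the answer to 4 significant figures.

Accumulation = in − out for the solute gives V dC/dt = Q(C_in − C).
So dC/dt = (C_in − C)/τ with τ = V/Q = 26.29/1.986 = 13.2377 min.
Integrating: C(t) = C_in + (C₀ − C_in) e^(−t/τ).
C(44.55) = 4.175 + (0.1611 − 4.175)·e^(−44.55/13.2377) = 4.175 + (-4.01390)·0.0345483 = 4.03633 g/L.

4.036 g/L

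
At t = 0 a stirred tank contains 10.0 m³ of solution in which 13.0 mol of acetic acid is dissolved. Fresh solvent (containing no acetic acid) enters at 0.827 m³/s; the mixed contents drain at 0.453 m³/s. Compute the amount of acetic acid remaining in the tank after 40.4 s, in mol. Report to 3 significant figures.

Total volume: dV/dt = Q_in − Q_out = 0.37400 m³/s, so V(t) = 10.0 + 0.37400 t and V(40.4) = 25.110 m³.
No acetic acid enters, so dm/dt = −Q_out · (m/V).
Separate: dm/m = −Q_out dt/V(t) ⇒ ln(m/m₀) = −(Q_out/(Q_in−Q_out)) ln(V/V₀).
m = m₀ (V₀/V)^(Q_out/(Q_in−Q_out)) = 13.0 × (10.0/25.110)^(1.2112) = 4.2623 mol.

4.26 mol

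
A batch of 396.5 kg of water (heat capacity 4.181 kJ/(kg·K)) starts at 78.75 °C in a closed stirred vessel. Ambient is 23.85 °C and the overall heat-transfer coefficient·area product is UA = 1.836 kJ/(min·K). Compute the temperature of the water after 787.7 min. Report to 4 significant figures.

M c_p dT/dt = −UA(T − T_amb).
dT/dt = (T_ss − T)/τ with T_ss = T_amb = 23.8500 °C, τ = M c_p/UA = 396.5·4.181/1.836 = 902.923 min.
T approaches T_ss exponentially: T(t) = T_ss + (T₀ − T_ss) e^(−t/τ).
T(787.7) = 23.8500 + (54.9000)·0.417952 = 46.7956 °C.

46.80 °C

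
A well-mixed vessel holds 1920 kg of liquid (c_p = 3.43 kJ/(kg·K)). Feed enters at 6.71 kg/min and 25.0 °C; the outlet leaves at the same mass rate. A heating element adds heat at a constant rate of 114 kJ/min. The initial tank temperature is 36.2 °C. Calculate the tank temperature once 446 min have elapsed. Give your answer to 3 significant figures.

31.3 °C

First-law balance (no shaft work): M c_p dT/dt = ṁ c_p (T_in − T) + 114.
Rearrange: dT/dt = (T_ss − T)/τ with τ = M/ṁ = 286.14 min and T_ss = T_in + Q̇/(ṁ c_p) = 29.953 °C.
Integrating: T(t) = T_ss + (T₀ − T_ss) e^(−t/τ).
T(446) = 29.953 + (6.2468)·e^(−446/286.14) = 29.953 + (6.2468)·0.21041 = 31.268 °C.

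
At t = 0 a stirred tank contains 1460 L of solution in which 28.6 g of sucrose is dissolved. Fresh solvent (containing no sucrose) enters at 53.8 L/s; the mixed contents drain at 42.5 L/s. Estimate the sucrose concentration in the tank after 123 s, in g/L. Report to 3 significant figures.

Let m(t) be the amount of sucrose. Volume: V(t) = V₀ + (Q_in − Q_out) t = 1460 + 11.300 t; V(123) = 2849.9 L.
No sucrose enters, so dm/dt = −Q_out · (m/V).
dm/m = −Q_out dt/(V₀ + 11.300 t); integrating gives ln(m/m₀) = −(Q_out/(Q_in−Q_out)) ln(V/V₀).
m = m₀ (V₀/V)^(Q_out/(Q_in−Q_out)) = 28.6 × (1460/2849.9)^(3.7611) = 2.3113 g.
C = m/V = 2.3113/2849.9 = 0.00081103 g/L.

0.000811 g/L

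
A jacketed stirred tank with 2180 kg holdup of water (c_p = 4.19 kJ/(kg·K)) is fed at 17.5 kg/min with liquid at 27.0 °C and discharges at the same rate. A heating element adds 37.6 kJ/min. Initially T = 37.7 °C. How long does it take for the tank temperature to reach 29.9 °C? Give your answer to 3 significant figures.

M c_p dT/dt = ṁ c_p (T_in − T) + Q̇.
τ = M/ṁ = 124.57 min; T_ss = T_in + Q̇/(ṁ c_p) = 27.513 °C.
T(t) = T_ss + (T₀ − T_ss) e^(−t/τ). Set T = 29.9:
e^(−t/τ) = (29.9 − 27.513)/(37.7 − 27.513) = 0.23433
t = −124.57 · ln(0.23433) = 180.75 min.

181 min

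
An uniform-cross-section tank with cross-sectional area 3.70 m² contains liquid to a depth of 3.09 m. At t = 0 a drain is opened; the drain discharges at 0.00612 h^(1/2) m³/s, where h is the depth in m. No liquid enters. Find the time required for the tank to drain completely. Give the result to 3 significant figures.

2130 s

Mass balance (ρ constant): A dh/dt = −0.00612 √h.
∫ h^(−1/2) dh = −(0.00612/A) ∫ dt, giving 2√h = 2√h₀ − (0.00612/A) t.
Set h = 0: 2√h₀ = (0.00612/A) t_empty ⇒ t_empty = 2A√h₀/0.00612.
t_empty = 2·3.70·√3.09/0.00612 = 7.4000·1.7578/0.00612 = 2125.5 s.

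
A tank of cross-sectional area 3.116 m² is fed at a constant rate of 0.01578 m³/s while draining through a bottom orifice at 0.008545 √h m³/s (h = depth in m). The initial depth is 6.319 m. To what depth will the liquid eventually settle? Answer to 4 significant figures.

Level balance: A dh/dt = 0.01578 − 0.008545 √h. Setting dh/dt = 0:
Q_in = 0.008545 √h_ss ⇒ √h_ss = 0.01578/0.008545 = 1.84669.
h_ss = 1.84669² = 3.41028 m. (Since h₀ = 6.319 m > h_ss, the level will fall toward this value.)

3.410 m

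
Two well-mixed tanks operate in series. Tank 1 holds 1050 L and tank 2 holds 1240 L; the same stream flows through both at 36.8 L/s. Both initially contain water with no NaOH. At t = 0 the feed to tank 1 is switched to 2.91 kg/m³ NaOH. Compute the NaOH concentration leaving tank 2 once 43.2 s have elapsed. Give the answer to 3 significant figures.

1.18 kg/m³

Species balance on tank i: dCᵢ/dt = (Cᵢ₋₁ − Cᵢ)/τᵢ with τᵢ = Vᵢ/Q.
τ₁ = 1050/36.8 = 28.533 s; τ₂ = 1240/36.8 = 33.696 s.
Solving the cascade with C₁(0)=C₂(0)=0 gives C₂(t) = C_in[1 − (τ₁ e^(−t/τ₁) − τ₂ e^(−t/τ₂))/(τ₁ − τ₂)].
At t = 43.2: e^(−t/τ₁) = 0.22002, e^(−t/τ₂) = 0.27746.
C₂ = 2.91·[1 − (28.533·0.22002 − 33.696·0.27746)/(-5.1630)] = 2.91·0.40506 = 1.1787 kg/m³.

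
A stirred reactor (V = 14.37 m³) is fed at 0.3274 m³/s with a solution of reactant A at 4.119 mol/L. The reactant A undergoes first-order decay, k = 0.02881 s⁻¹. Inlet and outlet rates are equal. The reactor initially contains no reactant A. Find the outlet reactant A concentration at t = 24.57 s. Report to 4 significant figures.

1.307 mol/L

V dC/dt = Q(C_in − C) − k V C.
dC/dt = (Q/V) C_in − (Q/V + k) C; effective rate a = Q/V + k = 0.0227836 + 0.02881 = 0.0515936 s⁻¹.
C_ss = Q C_in/(Q + kV) = 1.81894 mol/L; C(t) = C_ss + (C₀ − C_ss) e^(−a t).
C(24.57) = 1.81894 + (-1.81894)·e^(−0.0515936·24.57) = 1.81894 + (-1.81894)·0.281491 = 1.30692 mol/L.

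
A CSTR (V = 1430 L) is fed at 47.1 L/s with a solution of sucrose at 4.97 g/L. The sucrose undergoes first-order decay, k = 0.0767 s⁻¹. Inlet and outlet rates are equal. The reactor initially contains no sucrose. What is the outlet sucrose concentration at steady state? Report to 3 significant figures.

1.49 g/L

Accumulation = in − out − consumed: V dC/dt = Q C_in − Q C − k V C.
Steady state (dC/dt = 0): C_ss = Q C_in/(Q + kV) = C_in/(1 + kV/Q).
C_ss = 47.1·4.97/(47.1 + 0.0767·1430) = 234.09/156.78 = 1.4931 g/L.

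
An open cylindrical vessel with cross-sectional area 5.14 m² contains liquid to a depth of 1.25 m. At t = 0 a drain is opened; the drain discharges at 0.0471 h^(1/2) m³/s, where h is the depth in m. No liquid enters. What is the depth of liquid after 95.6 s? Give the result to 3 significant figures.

0.462 m

Volume balance on the tank: A dh/dt = −0.0471 √h.
Separate and integrate: 2(√h − √h₀) = −(0.0471/A) t.
√h = √1.25 − 0.0471·95.6/(2·5.14) = 1.1180 − 0.43801 = 0.68002.
h = 0.68002² = 0.46243 m.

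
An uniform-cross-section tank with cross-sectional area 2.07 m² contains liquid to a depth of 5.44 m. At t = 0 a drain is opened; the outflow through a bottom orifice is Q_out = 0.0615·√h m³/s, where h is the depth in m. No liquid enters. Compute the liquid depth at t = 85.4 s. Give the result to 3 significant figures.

1.13 m

A dh/dt = −Q_out = −0.0615 √h.
Separate and integrate: 2(√h − √h₀) = −(0.0615/A) t.
√h = √5.44 − 0.0615·85.4/(2·2.07) = 2.3324 − 1.2686 = 1.0638.
h = 1.0638² = 1.1316 m.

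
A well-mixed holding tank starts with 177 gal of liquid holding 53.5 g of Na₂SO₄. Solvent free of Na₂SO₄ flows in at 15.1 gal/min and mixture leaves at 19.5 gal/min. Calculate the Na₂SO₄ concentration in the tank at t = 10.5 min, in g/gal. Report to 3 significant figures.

Total volume: dV/dt = Q_in − Q_out = -4.4000 gal/min, so V(t) = 177 − 4.4000 t and V(10.5) = 130.80 gal.
No Na₂SO₄ enters, so dm/dt = −Q_out · (m/V).
dm/m = −Q_out dt/(V₀ − 4.4000 t); integrating gives ln(m/m₀) = −(Q_out/(Q_in−Q_out)) ln(V/V₀).
m = m₀ (V₀/V)^(Q_out/(Q_in−Q_out)) = 53.5 × (177/130.80)^(-4.4318) = 14.001 g.
C = m/V = 14.001/130.80 = 0.10704 g/gal.

0.107 g/gal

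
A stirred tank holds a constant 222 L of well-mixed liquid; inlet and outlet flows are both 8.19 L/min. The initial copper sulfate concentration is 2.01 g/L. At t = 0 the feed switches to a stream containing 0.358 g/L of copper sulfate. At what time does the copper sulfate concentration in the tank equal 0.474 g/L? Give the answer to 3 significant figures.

Species balance: V dC/dt = Q(C_in − C) ⇒ τ = V/Q = 27.106 min.
C(t) = C_in + (C₀ − C_in) e^(−t/τ). Set C = 0.474 and solve for t:
e^(−t/τ) = (C − C_in)/(C₀ − C_in) = (0.474 − 0.358)/(2.01 − 0.358) = 0.070218
t = −τ ln(…) = 27.106 × 2.6562 = 71.998 min.

72.0 min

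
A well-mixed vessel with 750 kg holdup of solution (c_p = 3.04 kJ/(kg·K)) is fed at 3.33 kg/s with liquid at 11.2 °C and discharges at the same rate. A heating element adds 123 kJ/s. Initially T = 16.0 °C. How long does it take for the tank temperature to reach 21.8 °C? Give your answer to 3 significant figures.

351 s

First-law balance (no shaft work): M c_p dT/dt = ṁ c_p (T_in − T) + 123.
τ = M/ṁ = 225.23 s; T_ss = T_in + Q̇/(ṁ c_p) = 23.350 °C.
T(t) = T_ss + (T₀ − T_ss) e^(−t/τ). Set T = 21.8:
e^(−t/τ) = (21.8 − 23.350)/(16.0 − 23.350) = 0.21092
t = −225.23 · ln(0.21092) = 350.52 s.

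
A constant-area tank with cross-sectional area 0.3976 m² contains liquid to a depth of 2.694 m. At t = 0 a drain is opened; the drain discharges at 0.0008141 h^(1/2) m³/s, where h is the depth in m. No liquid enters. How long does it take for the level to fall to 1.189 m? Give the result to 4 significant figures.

Mass balance (ρ constant): A dh/dt = −0.0008141 √h.
Separate and integrate: 2(√h − √h₀) = −(0.0008141/A) t.
t = 2A(√h₀ − √h)/0.0008141 = 2·0.3976·(√2.694 − √1.189)/0.0008141
  = 0.795200 × (1.64134 − 1.09041) / 0.0008141 = 538.138 s.

538.1 s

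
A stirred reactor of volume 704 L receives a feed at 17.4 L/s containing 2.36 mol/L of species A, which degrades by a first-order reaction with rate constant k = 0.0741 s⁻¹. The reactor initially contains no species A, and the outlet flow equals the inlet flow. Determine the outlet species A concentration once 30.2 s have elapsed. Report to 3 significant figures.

0.560 mol/L

Accumulation = in − out − consumed: V dC/dt = Q C_in − Q C − k V C.
This is linear with rate a = Q/V + k = 0.098816 s⁻¹.
C_ss = Q C_in/(Q + kV) = 0.59028 mol/L; C(t) = C_ss + (C₀ − C_ss) e^(−a t).
C(30.2) = 0.59028 + (-0.59028)·e^(−0.098816·30.2) = 0.59028 + (-0.59028)·0.050578 = 0.56043 mol/L.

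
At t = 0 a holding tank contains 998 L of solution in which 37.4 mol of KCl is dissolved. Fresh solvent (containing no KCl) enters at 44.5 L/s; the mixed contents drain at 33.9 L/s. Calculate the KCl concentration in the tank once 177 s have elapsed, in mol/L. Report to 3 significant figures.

0.000442 mol/L

Let m(t) be the amount of KCl. Volume: V(t) = V₀ + (Q_in − Q_out) t = 998 + 10.600 t; V(177) = 2874.2 L.
No KCl enters, so dm/dt = −Q_out · (m/V).
dm/m = −Q_out dt/(V₀ + 10.600 t); integrating gives ln(m/m₀) = −(Q_out/(Q_in−Q_out)) ln(V/V₀).
m = m₀ (V₀/V)^(Q_out/(Q_in−Q_out)) = 37.4 × (998/2874.2)^(3.1981) = 1.2697 mol.
C = m/V = 1.2697/2874.2 = 0.00044176 mol/L.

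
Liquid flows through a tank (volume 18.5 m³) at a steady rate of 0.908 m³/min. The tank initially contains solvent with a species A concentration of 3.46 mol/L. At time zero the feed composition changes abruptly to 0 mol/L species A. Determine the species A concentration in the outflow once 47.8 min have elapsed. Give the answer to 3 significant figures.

0.331 mol/L

Species balance on the tank: V dC/dt = Q(C_in − C).
Rewrite as dC/dt + C/τ = C_in/τ, τ = V/Q = 20.374 min.
Integrating: C(t) = C_in + (C₀ − C_in) e^(−t/τ).
C(47.8) = 0 + (3.46 − 0)·e^(−47.8/20.374) = 0 + (3.4600)·0.095744 = 0.33127 mol/L.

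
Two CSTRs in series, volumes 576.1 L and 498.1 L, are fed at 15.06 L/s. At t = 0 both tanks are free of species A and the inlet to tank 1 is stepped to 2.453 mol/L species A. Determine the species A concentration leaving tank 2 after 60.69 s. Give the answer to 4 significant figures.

Each tank obeys Vᵢ dCᵢ/dt = Q(Cᵢ₋₁ − Cᵢ), so τᵢ = Vᵢ/Q.
τ₁ = 576.1/15.06 = 38.2537 s; τ₂ = 498.1/15.06 = 33.0744 s.
Solving the cascade with C₁(0)=C₂(0)=0 gives C₂(t) = C_in[1 − (τ₁ e^(−t/τ₁) − τ₂ e^(−t/τ₂))/(τ₁ − τ₂)].
At t = 60.69: e^(−t/τ₁) = 0.204637, e^(−t/τ₂) = 0.159621.
C₂ = 2.453·[1 − (38.2537·0.204637 − 33.0744·0.159621)/(5.17928)] = 2.453·0.507889 = 1.24585 mol/L.

1.246 mol/L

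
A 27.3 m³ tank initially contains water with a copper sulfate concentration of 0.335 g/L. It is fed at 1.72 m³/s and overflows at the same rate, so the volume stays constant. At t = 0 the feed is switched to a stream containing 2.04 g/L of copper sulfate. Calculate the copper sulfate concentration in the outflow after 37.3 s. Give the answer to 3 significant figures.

1.88 g/L

Mass balance on the solute (V constant): V dC/dt = Q(C_in − C).
Rewrite as dC/dt + C/τ = C_in/τ, τ = V/Q = 15.872 s.
Integrating: C(t) = C_in + (C₀ − C_in) e^(−t/τ).
C(37.3) = 2.04 + (0.335 − 2.04)·e^(−37.3/15.872) = 2.04 + (-1.7050)·0.095366 = 1.8774 g/L.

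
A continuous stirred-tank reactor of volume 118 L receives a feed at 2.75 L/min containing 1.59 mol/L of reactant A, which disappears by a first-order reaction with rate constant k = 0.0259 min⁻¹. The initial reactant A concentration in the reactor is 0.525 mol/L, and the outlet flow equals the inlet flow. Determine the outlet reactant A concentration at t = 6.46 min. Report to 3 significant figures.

0.587 mol/L

V dC/dt = Q(C_in − C) − k V C.
This is linear with rate a = Q/V + k = 0.049205 min⁻¹.
C_ss = Q C_in/(Q + kV) = 0.75307 mol/L; C(t) = C_ss + (C₀ − C_ss) e^(−a t).
C(6.46) = 0.75307 + (-0.22807)·e^(−0.049205·6.46) = 0.75307 + (-0.22807)·0.72770 = 0.58710 mol/L.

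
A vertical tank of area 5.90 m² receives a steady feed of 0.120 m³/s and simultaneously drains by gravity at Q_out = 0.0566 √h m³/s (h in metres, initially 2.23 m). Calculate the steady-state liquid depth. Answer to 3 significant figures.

4.49 m

Accumulation of liquid (constant cross-section A): A dh/dt = Q_in − 0.0566 √h. At steady state dh/dt = 0:
Q_in = 0.0566 √h_ss ⇒ √h_ss = 0.120/0.0566 = 2.1201.
h_ss = 2.1201² = 4.4950 m. (Since h₀ = 2.23 m < h_ss, the level will rise toward this value.)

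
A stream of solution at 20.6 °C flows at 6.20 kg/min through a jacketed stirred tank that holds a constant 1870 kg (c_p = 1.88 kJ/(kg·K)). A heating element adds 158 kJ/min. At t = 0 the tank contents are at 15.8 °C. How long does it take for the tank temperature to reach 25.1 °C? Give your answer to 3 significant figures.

213 min

M c_p dT/dt = ṁ c_p (T_in − T) + Q̇.
τ = M/ṁ = 301.61 min; T_ss = T_in + Q̇/(ṁ c_p) = 34.155 °C.
T(t) = T_ss + (T₀ − T_ss) e^(−t/τ). Set T = 25.1:
e^(−t/τ) = (25.1 − 34.155)/(15.8 − 34.155) = 0.49333
t = −301.61 · ln(0.49333) = 213.11 min.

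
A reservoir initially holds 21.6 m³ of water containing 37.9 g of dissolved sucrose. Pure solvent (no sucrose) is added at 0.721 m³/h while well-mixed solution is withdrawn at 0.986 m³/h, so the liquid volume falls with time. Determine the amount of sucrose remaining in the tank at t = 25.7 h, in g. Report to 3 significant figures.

Total volume: dV/dt = Q_in − Q_out = -0.26500 m³/h, so V(t) = 21.6 − 0.26500 t and V(25.7) = 14.790 m³.
Species balance (pure solvent in): dm/dt = −Q_out · m/V(t).
Separate: dm/m = −Q_out dt/V(t) ⇒ ln(m/m₀) = −(Q_out/(Q_in−Q_out)) ln(V/V₀).
m = m₀ (V₀/V)^(Q_out/(Q_in−Q_out)) = 37.9 × (21.6/14.790)^(-3.7208) = 9.2592 g.

9.26 g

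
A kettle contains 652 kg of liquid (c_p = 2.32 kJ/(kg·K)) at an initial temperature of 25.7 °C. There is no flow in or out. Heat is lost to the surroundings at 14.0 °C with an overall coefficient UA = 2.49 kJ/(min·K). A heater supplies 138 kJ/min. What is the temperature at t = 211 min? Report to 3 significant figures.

M c_p dT/dt = −UA(T − T_amb) + Q̇.
dT/dt = (T_ss − T)/τ with T_ss = T_amb + Q̇/UA = 14.0 + 138/2.49 = 69.422 °C, τ = M c_p/UA = 652·2.32/2.49 = 607.49 min.
Integrating: T(t) = T_ss + (T₀ − T_ss) e^(−t/τ).
T(211) = 69.422 + (-43.722)·0.70657 = 38.529 °C.

38.5 °C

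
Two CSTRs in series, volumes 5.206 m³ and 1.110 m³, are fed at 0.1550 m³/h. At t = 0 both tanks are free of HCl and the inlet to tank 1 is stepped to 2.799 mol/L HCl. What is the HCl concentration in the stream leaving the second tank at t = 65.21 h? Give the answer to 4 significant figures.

Each tank obeys Vᵢ dCᵢ/dt = Q(Cᵢ₋₁ − Cᵢ), so τᵢ = Vᵢ/Q.
τ₁ = 5.206/0.1550 = 33.5871 h; τ₂ = 1.110/0.1550 = 7.16129 h.
Solving the cascade with C₁(0)=C₂(0)=0 gives C₂(t) = C_in[1 − (τ₁ e^(−t/τ₁) − τ₂ e^(−t/τ₂))/(τ₁ − τ₂)].
At t = 65.21: e^(−t/τ₁) = 0.143486, e^(−t/τ₂) = 0.000111009.
C₂ = 2.799·[1 − (33.5871·0.143486 − 7.16129·0.000111009)/(26.4258)] = 2.799·0.817660 = 2.28863 mol/L.

2.289 mol/L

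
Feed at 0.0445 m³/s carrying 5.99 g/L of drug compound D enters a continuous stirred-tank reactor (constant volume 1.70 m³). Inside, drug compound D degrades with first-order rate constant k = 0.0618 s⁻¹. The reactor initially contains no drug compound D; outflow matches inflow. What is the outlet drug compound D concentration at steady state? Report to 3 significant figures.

Species balance: V dC/dt = Q C_in − Q C − k V C.
At steady state: 0 = Q C_in − (Q + kV) C_ss, so C_ss = Q C_in/(Q + kV).
C_ss = 0.0445·5.99/(0.0445 + 0.0618·1.70) = 0.26655/0.14956 = 1.7823 g/L.

1.78 g/L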